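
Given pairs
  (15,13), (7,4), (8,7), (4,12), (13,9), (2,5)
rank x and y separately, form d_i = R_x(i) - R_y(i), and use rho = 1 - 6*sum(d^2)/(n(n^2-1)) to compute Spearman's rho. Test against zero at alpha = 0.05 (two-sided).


Step 1: Rank x and y separately (midranks; no ties here).
rank(x): 15->6, 7->3, 8->4, 4->2, 13->5, 2->1
rank(y): 13->6, 4->1, 7->3, 12->5, 9->4, 5->2
Step 2: d_i = R_x(i) - R_y(i); compute d_i^2.
  (6-6)^2=0, (3-1)^2=4, (4-3)^2=1, (2-5)^2=9, (5-4)^2=1, (1-2)^2=1
sum(d^2) = 16.
Step 3: rho = 1 - 6*16 / (6*(6^2 - 1)) = 1 - 96/210 = 0.542857.
Step 4: Under H0, t = rho * sqrt((n-2)/(1-rho^2)) = 1.2928 ~ t(4).
Step 5: Two-sided p-value from the t-distribution with 4 df = 0.265703.
Step 6: alpha = 0.05. fail to reject H0.

rho = 0.5429, p = 0.265703, fail to reject H0 at alpha = 0.05.


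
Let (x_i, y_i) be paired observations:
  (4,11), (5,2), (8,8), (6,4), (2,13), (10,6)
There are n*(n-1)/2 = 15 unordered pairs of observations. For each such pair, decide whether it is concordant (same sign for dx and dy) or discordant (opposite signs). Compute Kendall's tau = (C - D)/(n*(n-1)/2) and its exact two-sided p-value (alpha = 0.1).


Step 1: Enumerate the 15 unordered pairs (i,j) with i<j and classify each by sign(x_j-x_i) * sign(y_j-y_i).
  (1,2):dx=+1,dy=-9->D; (1,3):dx=+4,dy=-3->D; (1,4):dx=+2,dy=-7->D; (1,5):dx=-2,dy=+2->D
  (1,6):dx=+6,dy=-5->D; (2,3):dx=+3,dy=+6->C; (2,4):dx=+1,dy=+2->C; (2,5):dx=-3,dy=+11->D
  (2,6):dx=+5,dy=+4->C; (3,4):dx=-2,dy=-4->C; (3,5):dx=-6,dy=+5->D; (3,6):dx=+2,dy=-2->D
  (4,5):dx=-4,dy=+9->D; (4,6):dx=+4,dy=+2->C; (5,6):dx=+8,dy=-7->D
Step 2: C = 5, D = 10, total pairs = 15.
Step 3: tau = (C - D)/(n(n-1)/2) = (5 - 10)/15 = -0.333333.
Step 4: Exact two-sided p-value (enumerate n! = 720 permutations of y under H0): p = 0.469444.
Step 5: alpha = 0.1. fail to reject H0.

tau_b = -0.3333 (C=5, D=10), p = 0.469444, fail to reject H0.


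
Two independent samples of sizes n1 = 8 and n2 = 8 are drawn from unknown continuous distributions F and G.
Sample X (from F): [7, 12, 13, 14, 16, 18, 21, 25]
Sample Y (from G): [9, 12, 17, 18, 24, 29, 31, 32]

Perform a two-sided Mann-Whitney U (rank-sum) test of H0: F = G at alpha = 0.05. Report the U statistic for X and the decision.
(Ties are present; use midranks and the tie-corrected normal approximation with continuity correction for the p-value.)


Step 1: Combine and sort all 16 observations; assign midranks.
sorted (value, group): (7,X), (9,Y), (12,X), (12,Y), (13,X), (14,X), (16,X), (17,Y), (18,X), (18,Y), (21,X), (24,Y), (25,X), (29,Y), (31,Y), (32,Y)
ranks: 7->1, 9->2, 12->3.5, 12->3.5, 13->5, 14->6, 16->7, 17->8, 18->9.5, 18->9.5, 21->11, 24->12, 25->13, 29->14, 31->15, 32->16
Step 2: Rank sum for X: R1 = 1 + 3.5 + 5 + 6 + 7 + 9.5 + 11 + 13 = 56.
Step 3: U_X = R1 - n1(n1+1)/2 = 56 - 8*9/2 = 56 - 36 = 20.
       U_Y = n1*n2 - U_X = 64 - 20 = 44.
Step 4: Ties are present, so use the tie-corrected normal approximation (with continuity correction) for the p-value.
Step 5: p-value = 0.226463; compare to alpha = 0.05. fail to reject H0.

U_X = 20, p = 0.226463, fail to reject H0 at alpha = 0.05.


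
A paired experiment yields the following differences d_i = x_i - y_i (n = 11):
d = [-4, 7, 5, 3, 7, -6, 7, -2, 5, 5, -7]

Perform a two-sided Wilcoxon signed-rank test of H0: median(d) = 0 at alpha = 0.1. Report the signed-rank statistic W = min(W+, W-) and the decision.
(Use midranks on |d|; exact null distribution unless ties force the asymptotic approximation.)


Step 1: Drop any zero differences (none here) and take |d_i|.
|d| = [4, 7, 5, 3, 7, 6, 7, 2, 5, 5, 7]
Step 2: Midrank |d_i| (ties get averaged ranks).
ranks: |4|->3, |7|->9.5, |5|->5, |3|->2, |7|->9.5, |6|->7, |7|->9.5, |2|->1, |5|->5, |5|->5, |7|->9.5
Step 3: Attach original signs; sum ranks with positive sign and with negative sign.
W+ = 9.5 + 5 + 2 + 9.5 + 9.5 + 5 + 5 = 45.5
W- = 3 + 7 + 1 + 9.5 = 20.5
(Check: W+ + W- = 66 should equal n(n+1)/2 = 66.)
Step 4: Test statistic W = min(W+, W-) = 20.5.
Step 5: Ties in |d|, so use the tie-corrected normal approximation.
        E[W] = n(n+1)/4 = 11*12/4 = 33.
        Tie groups: |d|=5 (t=3), |d|=7 (t=4); sum(t^3 - t) = 84.
        Var[W] = n(n+1)(2n+1)/24 - sum(t^3-t)/48 = 3036/24 - 84/48 = 124.75.
        z = (W - E[W]) / sqrt(Var[W]) = (20.5 - 33) / 11.1692 = -1.1192.
        Two-sided p = 2*Phi(z) = 0.263075.
Step 6: alpha = 0.1. fail to reject H0.

W+ = 45.5, W- = 20.5, W = min = 20.5, p = 0.263075, fail to reject H0.


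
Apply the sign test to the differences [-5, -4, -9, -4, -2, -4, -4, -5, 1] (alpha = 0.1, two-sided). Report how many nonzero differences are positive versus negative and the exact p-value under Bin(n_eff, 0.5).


Step 1: Discard zero differences. Original n = 9; n_eff = number of nonzero differences = 9.
Nonzero differences (with sign): -5, -4, -9, -4, -2, -4, -4, -5, +1
Step 2: Count signs: positive = 1, negative = 8.
Step 3: Under H0: P(positive) = 0.5, so the number of positives S ~ Bin(9, 0.5).
Step 4: Two-sided exact p-value = sum of Bin(9,0.5) probabilities at or below the observed probability = 0.039062.
Step 5: alpha = 0.1. reject H0.

n_eff = 9, pos = 1, neg = 8, p = 0.039062, reject H0.


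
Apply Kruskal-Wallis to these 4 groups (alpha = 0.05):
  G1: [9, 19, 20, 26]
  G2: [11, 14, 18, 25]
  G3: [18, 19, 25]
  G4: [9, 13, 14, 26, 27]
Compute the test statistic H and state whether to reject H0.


Step 1: Combine all N = 16 observations and assign midranks.
sorted (value, group, rank): (9,G1,1.5), (9,G4,1.5), (11,G2,3), (13,G4,4), (14,G2,5.5), (14,G4,5.5), (18,G2,7.5), (18,G3,7.5), (19,G1,9.5), (19,G3,9.5), (20,G1,11), (25,G2,12.5), (25,G3,12.5), (26,G1,14.5), (26,G4,14.5), (27,G4,16)
Step 2: Sum ranks within each group.
R_1 = 36.5 (n_1 = 4)
R_2 = 28.5 (n_2 = 4)
R_3 = 29.5 (n_3 = 3)
R_4 = 41.5 (n_4 = 5)
Step 3: H = 12/(N(N+1)) * sum(R_i^2/n_i) - 3(N+1)
     = 12/(16*17) * (36.5^2/4 + 28.5^2/4 + 29.5^2/3 + 41.5^2/5) - 3*17
     = 0.044118 * 1170.66 - 51
     = 0.646691.
Step 4: Ties present; correction factor C = 1 - 36/(16^3 - 16) = 0.991176. Corrected H = 0.646691 / 0.991176 = 0.652448.
Step 5: Under H0, H ~ chi^2(3); p-value = 0.884327.
Step 6: alpha = 0.05. fail to reject H0.

H = 0.6524, df = 3, p = 0.884327, fail to reject H0.


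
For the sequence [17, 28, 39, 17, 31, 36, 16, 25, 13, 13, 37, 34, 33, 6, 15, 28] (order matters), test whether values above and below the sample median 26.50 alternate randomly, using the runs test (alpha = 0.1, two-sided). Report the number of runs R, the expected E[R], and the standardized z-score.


Step 1: Compute median = 26.50; label A = above, B = below.
Labels in order: BAABAABBBBAAABBA  (n_A = 8, n_B = 8)
Step 2: Count runs R = 8.
Step 3: Under H0 (random ordering), E[R] = 2*n_A*n_B/(n_A+n_B) + 1 = 2*8*8/16 + 1 = 9.0000.
        Var[R] = 2*n_A*n_B*(2*n_A*n_B - n_A - n_B) / ((n_A+n_B)^2 * (n_A+n_B-1)) = 14336/3840 = 3.7333.
        SD[R] = 1.9322.
Step 4: Continuity-corrected z = (R + 0.5 - E[R]) / SD[R] = (8 + 0.5 - 9.0000) / 1.9322 = -0.2588.
Step 5: Two-sided p-value via normal approximation = 2*(1 - Phi(|z|)) = 0.795809.
Step 6: alpha = 0.1. fail to reject H0.

R = 8, z = -0.2588, p = 0.795809, fail to reject H0.


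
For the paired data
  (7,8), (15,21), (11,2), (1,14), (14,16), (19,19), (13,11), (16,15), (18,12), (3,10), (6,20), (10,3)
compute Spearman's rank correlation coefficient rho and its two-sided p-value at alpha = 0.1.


Step 1: Rank x and y separately (midranks; no ties here).
rank(x): 7->4, 15->9, 11->6, 1->1, 14->8, 19->12, 13->7, 16->10, 18->11, 3->2, 6->3, 10->5
rank(y): 8->3, 21->12, 2->1, 14->7, 16->9, 19->10, 11->5, 15->8, 12->6, 10->4, 20->11, 3->2
Step 2: d_i = R_x(i) - R_y(i); compute d_i^2.
  (4-3)^2=1, (9-12)^2=9, (6-1)^2=25, (1-7)^2=36, (8-9)^2=1, (12-10)^2=4, (7-5)^2=4, (10-8)^2=4, (11-6)^2=25, (2-4)^2=4, (3-11)^2=64, (5-2)^2=9
sum(d^2) = 186.
Step 3: rho = 1 - 6*186 / (12*(12^2 - 1)) = 1 - 1116/1716 = 0.349650.
Step 4: Under H0, t = rho * sqrt((n-2)/(1-rho^2)) = 1.1802 ~ t(10).
Step 5: Two-sided p-value from the t-distribution with 10 df = 0.265239.
Step 6: alpha = 0.1. fail to reject H0.

rho = 0.3497, p = 0.265239, fail to reject H0 at alpha = 0.1.


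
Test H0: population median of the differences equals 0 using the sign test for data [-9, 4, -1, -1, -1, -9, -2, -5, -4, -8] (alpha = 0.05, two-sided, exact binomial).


Step 1: Discard zero differences. Original n = 10; n_eff = number of nonzero differences = 10.
Nonzero differences (with sign): -9, +4, -1, -1, -1, -9, -2, -5, -4, -8
Step 2: Count signs: positive = 1, negative = 9.
Step 3: Under H0: P(positive) = 0.5, so the number of positives S ~ Bin(10, 0.5).
Step 4: Two-sided exact p-value = sum of Bin(10,0.5) probabilities at or below the observed probability = 0.021484.
Step 5: alpha = 0.05. reject H0.

n_eff = 10, pos = 1, neg = 9, p = 0.021484, reject H0.


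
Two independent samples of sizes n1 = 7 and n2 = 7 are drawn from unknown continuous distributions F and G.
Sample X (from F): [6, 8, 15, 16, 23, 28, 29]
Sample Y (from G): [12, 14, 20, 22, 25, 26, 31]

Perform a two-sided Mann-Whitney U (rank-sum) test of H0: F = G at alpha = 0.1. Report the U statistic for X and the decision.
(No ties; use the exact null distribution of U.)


Step 1: Combine and sort all 14 observations; assign midranks.
sorted (value, group): (6,X), (8,X), (12,Y), (14,Y), (15,X), (16,X), (20,Y), (22,Y), (23,X), (25,Y), (26,Y), (28,X), (29,X), (31,Y)
ranks: 6->1, 8->2, 12->3, 14->4, 15->5, 16->6, 20->7, 22->8, 23->9, 25->10, 26->11, 28->12, 29->13, 31->14
Step 2: Rank sum for X: R1 = 1 + 2 + 5 + 6 + 9 + 12 + 13 = 48.
Step 3: U_X = R1 - n1(n1+1)/2 = 48 - 7*8/2 = 48 - 28 = 20.
       U_Y = n1*n2 - U_X = 49 - 20 = 29.
Step 4: No ties, so the exact null distribution of U (based on enumerating the C(14,7) = 3432 equally likely rank assignments) gives the two-sided p-value.
Step 5: p-value = 0.620047; compare to alpha = 0.1. fail to reject H0.

U_X = 20, p = 0.620047, fail to reject H0 at alpha = 0.1.


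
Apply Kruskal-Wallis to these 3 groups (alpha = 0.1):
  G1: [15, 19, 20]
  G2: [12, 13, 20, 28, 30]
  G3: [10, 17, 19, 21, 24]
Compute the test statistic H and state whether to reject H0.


Step 1: Combine all N = 13 observations and assign midranks.
sorted (value, group, rank): (10,G3,1), (12,G2,2), (13,G2,3), (15,G1,4), (17,G3,5), (19,G1,6.5), (19,G3,6.5), (20,G1,8.5), (20,G2,8.5), (21,G3,10), (24,G3,11), (28,G2,12), (30,G2,13)
Step 2: Sum ranks within each group.
R_1 = 19 (n_1 = 3)
R_2 = 38.5 (n_2 = 5)
R_3 = 33.5 (n_3 = 5)
Step 3: H = 12/(N(N+1)) * sum(R_i^2/n_i) - 3(N+1)
     = 12/(13*14) * (19^2/3 + 38.5^2/5 + 33.5^2/5) - 3*14
     = 0.065934 * 641.233 - 42
     = 0.279121.
Step 4: Ties present; correction factor C = 1 - 12/(13^3 - 13) = 0.994505. Corrected H = 0.279121 / 0.994505 = 0.280663.
Step 5: Under H0, H ~ chi^2(2); p-value = 0.869070.
Step 6: alpha = 0.1. fail to reject H0.

H = 0.2807, df = 2, p = 0.869070, fail to reject H0.


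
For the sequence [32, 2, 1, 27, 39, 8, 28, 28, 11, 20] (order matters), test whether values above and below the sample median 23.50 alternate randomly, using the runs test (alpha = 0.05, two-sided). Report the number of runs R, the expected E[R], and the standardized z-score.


Step 1: Compute median = 23.50; label A = above, B = below.
Labels in order: ABBAABAABB  (n_A = 5, n_B = 5)
Step 2: Count runs R = 6.
Step 3: Under H0 (random ordering), E[R] = 2*n_A*n_B/(n_A+n_B) + 1 = 2*5*5/10 + 1 = 6.0000.
        Var[R] = 2*n_A*n_B*(2*n_A*n_B - n_A - n_B) / ((n_A+n_B)^2 * (n_A+n_B-1)) = 2000/900 = 2.2222.
        SD[R] = 1.4907.
Step 4: R = E[R], so z = 0 with no continuity correction.
Step 5: Two-sided p-value via normal approximation = 2*(1 - Phi(|z|)) = 1.000000.
Step 6: alpha = 0.05. fail to reject H0.

R = 6, z = 0.0000, p = 1.000000, fail to reject H0.


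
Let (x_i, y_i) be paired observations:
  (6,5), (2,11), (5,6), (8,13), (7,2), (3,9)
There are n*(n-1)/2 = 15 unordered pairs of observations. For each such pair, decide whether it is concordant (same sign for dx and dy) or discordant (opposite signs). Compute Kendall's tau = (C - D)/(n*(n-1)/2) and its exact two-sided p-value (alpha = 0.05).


Step 1: Enumerate the 15 unordered pairs (i,j) with i<j and classify each by sign(x_j-x_i) * sign(y_j-y_i).
  (1,2):dx=-4,dy=+6->D; (1,3):dx=-1,dy=+1->D; (1,4):dx=+2,dy=+8->C; (1,5):dx=+1,dy=-3->D
  (1,6):dx=-3,dy=+4->D; (2,3):dx=+3,dy=-5->D; (2,4):dx=+6,dy=+2->C; (2,5):dx=+5,dy=-9->D
  (2,6):dx=+1,dy=-2->D; (3,4):dx=+3,dy=+7->C; (3,5):dx=+2,dy=-4->D; (3,6):dx=-2,dy=+3->D
  (4,5):dx=-1,dy=-11->C; (4,6):dx=-5,dy=-4->C; (5,6):dx=-4,dy=+7->D
Step 2: C = 5, D = 10, total pairs = 15.
Step 3: tau = (C - D)/(n(n-1)/2) = (5 - 10)/15 = -0.333333.
Step 4: Exact two-sided p-value (enumerate n! = 720 permutations of y under H0): p = 0.469444.
Step 5: alpha = 0.05. fail to reject H0.

tau_b = -0.3333 (C=5, D=10), p = 0.469444, fail to reject H0.


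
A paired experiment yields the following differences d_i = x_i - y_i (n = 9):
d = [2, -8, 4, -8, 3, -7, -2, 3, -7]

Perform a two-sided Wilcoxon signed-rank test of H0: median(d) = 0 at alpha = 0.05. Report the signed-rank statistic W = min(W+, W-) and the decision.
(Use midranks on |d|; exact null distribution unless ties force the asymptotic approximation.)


Step 1: Drop any zero differences (none here) and take |d_i|.
|d| = [2, 8, 4, 8, 3, 7, 2, 3, 7]
Step 2: Midrank |d_i| (ties get averaged ranks).
ranks: |2|->1.5, |8|->8.5, |4|->5, |8|->8.5, |3|->3.5, |7|->6.5, |2|->1.5, |3|->3.5, |7|->6.5
Step 3: Attach original signs; sum ranks with positive sign and with negative sign.
W+ = 1.5 + 5 + 3.5 + 3.5 = 13.5
W- = 8.5 + 8.5 + 6.5 + 1.5 + 6.5 = 31.5
(Check: W+ + W- = 45 should equal n(n+1)/2 = 45.)
Step 4: Test statistic W = min(W+, W-) = 13.5.
Step 5: Ties in |d|, so use the tie-corrected normal approximation.
        E[W] = n(n+1)/4 = 9*10/4 = 22.5.
        Tie groups: |d|=2 (t=2), |d|=3 (t=2), |d|=7 (t=2), |d|=8 (t=2); sum(t^3 - t) = 24.
        Var[W] = n(n+1)(2n+1)/24 - sum(t^3-t)/48 = 1710/24 - 24/48 = 70.75.
        z = (W - E[W]) / sqrt(Var[W]) = (13.5 - 22.5) / 8.4113 = -1.0700.
        Two-sided p = 2*Phi(z) = 0.284624.
Step 6: alpha = 0.05. fail to reject H0.

W+ = 13.5, W- = 31.5, W = min = 13.5, p = 0.284624, fail to reject H0.


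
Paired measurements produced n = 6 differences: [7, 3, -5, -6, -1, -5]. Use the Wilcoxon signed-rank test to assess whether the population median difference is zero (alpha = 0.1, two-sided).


Step 1: Drop any zero differences (none here) and take |d_i|.
|d| = [7, 3, 5, 6, 1, 5]
Step 2: Midrank |d_i| (ties get averaged ranks).
ranks: |7|->6, |3|->2, |5|->3.5, |6|->5, |1|->1, |5|->3.5
Step 3: Attach original signs; sum ranks with positive sign and with negative sign.
W+ = 6 + 2 = 8
W- = 3.5 + 5 + 1 + 3.5 = 13
(Check: W+ + W- = 21 should equal n(n+1)/2 = 21.)
Step 4: Test statistic W = min(W+, W-) = 8.
Step 5: Ties in |d|, so use the tie-corrected normal approximation.
        E[W] = n(n+1)/4 = 6*7/4 = 10.5.
        Tie groups: |d|=5 (t=2); sum(t^3 - t) = 6.
        Var[W] = n(n+1)(2n+1)/24 - sum(t^3-t)/48 = 546/24 - 6/48 = 22.625.
        z = (W - E[W]) / sqrt(Var[W]) = (8 - 10.5) / 4.7566 = -0.5256.
        Two-sided p = 2*Phi(z) = 0.599174.
Step 6: alpha = 0.1. fail to reject H0.

W+ = 8, W- = 13, W = min = 8, p = 0.599174, fail to reject H0.


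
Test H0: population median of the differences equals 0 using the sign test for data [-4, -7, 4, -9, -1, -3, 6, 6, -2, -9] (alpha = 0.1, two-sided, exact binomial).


Step 1: Discard zero differences. Original n = 10; n_eff = number of nonzero differences = 10.
Nonzero differences (with sign): -4, -7, +4, -9, -1, -3, +6, +6, -2, -9
Step 2: Count signs: positive = 3, negative = 7.
Step 3: Under H0: P(positive) = 0.5, so the number of positives S ~ Bin(10, 0.5).
Step 4: Two-sided exact p-value = sum of Bin(10,0.5) probabilities at or below the observed probability = 0.343750.
Step 5: alpha = 0.1. fail to reject H0.

n_eff = 10, pos = 3, neg = 7, p = 0.343750, fail to reject H0.


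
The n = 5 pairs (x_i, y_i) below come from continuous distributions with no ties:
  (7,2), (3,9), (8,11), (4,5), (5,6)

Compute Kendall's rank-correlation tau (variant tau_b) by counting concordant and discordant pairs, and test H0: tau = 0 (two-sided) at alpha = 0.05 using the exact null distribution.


Step 1: Enumerate the 10 unordered pairs (i,j) with i<j and classify each by sign(x_j-x_i) * sign(y_j-y_i).
  (1,2):dx=-4,dy=+7->D; (1,3):dx=+1,dy=+9->C; (1,4):dx=-3,dy=+3->D; (1,5):dx=-2,dy=+4->D
  (2,3):dx=+5,dy=+2->C; (2,4):dx=+1,dy=-4->D; (2,5):dx=+2,dy=-3->D; (3,4):dx=-4,dy=-6->C
  (3,5):dx=-3,dy=-5->C; (4,5):dx=+1,dy=+1->C
Step 2: C = 5, D = 5, total pairs = 10.
Step 3: tau = (C - D)/(n(n-1)/2) = (5 - 5)/10 = 0.000000.
Step 4: Exact two-sided p-value (enumerate n! = 120 permutations of y under H0): p = 1.000000.
Step 5: alpha = 0.05. fail to reject H0.

tau_b = 0.0000 (C=5, D=5), p = 1.000000, fail to reject H0.


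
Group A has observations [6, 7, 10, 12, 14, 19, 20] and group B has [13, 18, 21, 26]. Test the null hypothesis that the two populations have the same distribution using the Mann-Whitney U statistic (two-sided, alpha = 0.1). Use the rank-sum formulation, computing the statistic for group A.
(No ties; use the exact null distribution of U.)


Step 1: Combine and sort all 11 observations; assign midranks.
sorted (value, group): (6,X), (7,X), (10,X), (12,X), (13,Y), (14,X), (18,Y), (19,X), (20,X), (21,Y), (26,Y)
ranks: 6->1, 7->2, 10->3, 12->4, 13->5, 14->6, 18->7, 19->8, 20->9, 21->10, 26->11
Step 2: Rank sum for X: R1 = 1 + 2 + 3 + 4 + 6 + 8 + 9 = 33.
Step 3: U_X = R1 - n1(n1+1)/2 = 33 - 7*8/2 = 33 - 28 = 5.
       U_Y = n1*n2 - U_X = 28 - 5 = 23.
Step 4: No ties, so the exact null distribution of U (based on enumerating the C(11,7) = 330 equally likely rank assignments) gives the two-sided p-value.
Step 5: p-value = 0.109091; compare to alpha = 0.1. fail to reject H0.

U_X = 5, p = 0.109091, fail to reject H0 at alpha = 0.1.


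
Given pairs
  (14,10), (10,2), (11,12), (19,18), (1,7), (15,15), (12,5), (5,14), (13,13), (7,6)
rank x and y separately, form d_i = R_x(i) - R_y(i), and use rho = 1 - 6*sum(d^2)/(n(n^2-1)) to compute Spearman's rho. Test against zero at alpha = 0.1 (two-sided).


Step 1: Rank x and y separately (midranks; no ties here).
rank(x): 14->8, 10->4, 11->5, 19->10, 1->1, 15->9, 12->6, 5->2, 13->7, 7->3
rank(y): 10->5, 2->1, 12->6, 18->10, 7->4, 15->9, 5->2, 14->8, 13->7, 6->3
Step 2: d_i = R_x(i) - R_y(i); compute d_i^2.
  (8-5)^2=9, (4-1)^2=9, (5-6)^2=1, (10-10)^2=0, (1-4)^2=9, (9-9)^2=0, (6-2)^2=16, (2-8)^2=36, (7-7)^2=0, (3-3)^2=0
sum(d^2) = 80.
Step 3: rho = 1 - 6*80 / (10*(10^2 - 1)) = 1 - 480/990 = 0.515152.
Step 4: Under H0, t = rho * sqrt((n-2)/(1-rho^2)) = 1.7000 ~ t(8).
Step 5: Two-sided p-value from the t-distribution with 8 df = 0.127553.
Step 6: alpha = 0.1. fail to reject H0.

rho = 0.5152, p = 0.127553, fail to reject H0 at alpha = 0.1.


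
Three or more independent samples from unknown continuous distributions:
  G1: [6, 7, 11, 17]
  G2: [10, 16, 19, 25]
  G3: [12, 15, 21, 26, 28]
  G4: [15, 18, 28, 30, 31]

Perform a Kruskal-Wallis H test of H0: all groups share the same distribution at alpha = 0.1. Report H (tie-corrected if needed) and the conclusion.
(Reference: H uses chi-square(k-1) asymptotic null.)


Step 1: Combine all N = 18 observations and assign midranks.
sorted (value, group, rank): (6,G1,1), (7,G1,2), (10,G2,3), (11,G1,4), (12,G3,5), (15,G3,6.5), (15,G4,6.5), (16,G2,8), (17,G1,9), (18,G4,10), (19,G2,11), (21,G3,12), (25,G2,13), (26,G3,14), (28,G3,15.5), (28,G4,15.5), (30,G4,17), (31,G4,18)
Step 2: Sum ranks within each group.
R_1 = 16 (n_1 = 4)
R_2 = 35 (n_2 = 4)
R_3 = 53 (n_3 = 5)
R_4 = 67 (n_4 = 5)
Step 3: H = 12/(N(N+1)) * sum(R_i^2/n_i) - 3(N+1)
     = 12/(18*19) * (16^2/4 + 35^2/4 + 53^2/5 + 67^2/5) - 3*19
     = 0.035088 * 1829.85 - 57
     = 7.205263.
Step 4: Ties present; correction factor C = 1 - 12/(18^3 - 18) = 0.997936. Corrected H = 7.205263 / 0.997936 = 7.220165.
Step 5: Under H0, H ~ chi^2(3); p-value = 0.065202.
Step 6: alpha = 0.1. reject H0.

H = 7.2202, df = 3, p = 0.065202, reject H0.


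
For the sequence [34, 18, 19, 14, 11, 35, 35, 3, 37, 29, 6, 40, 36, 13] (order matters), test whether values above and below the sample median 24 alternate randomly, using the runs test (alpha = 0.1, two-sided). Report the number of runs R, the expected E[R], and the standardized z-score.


Step 1: Compute median = 24; label A = above, B = below.
Labels in order: ABBBBAABAABAAB  (n_A = 7, n_B = 7)
Step 2: Count runs R = 8.
Step 3: Under H0 (random ordering), E[R] = 2*n_A*n_B/(n_A+n_B) + 1 = 2*7*7/14 + 1 = 8.0000.
        Var[R] = 2*n_A*n_B*(2*n_A*n_B - n_A - n_B) / ((n_A+n_B)^2 * (n_A+n_B-1)) = 8232/2548 = 3.2308.
        SD[R] = 1.7974.
Step 4: R = E[R], so z = 0 with no continuity correction.
Step 5: Two-sided p-value via normal approximation = 2*(1 - Phi(|z|)) = 1.000000.
Step 6: alpha = 0.1. fail to reject H0.

R = 8, z = 0.0000, p = 1.000000, fail to reject H0.


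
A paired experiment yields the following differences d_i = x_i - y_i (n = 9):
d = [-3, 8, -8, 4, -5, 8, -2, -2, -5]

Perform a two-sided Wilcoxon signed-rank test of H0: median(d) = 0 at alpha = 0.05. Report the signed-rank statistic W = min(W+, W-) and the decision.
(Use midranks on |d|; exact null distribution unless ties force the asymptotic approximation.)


Step 1: Drop any zero differences (none here) and take |d_i|.
|d| = [3, 8, 8, 4, 5, 8, 2, 2, 5]
Step 2: Midrank |d_i| (ties get averaged ranks).
ranks: |3|->3, |8|->8, |8|->8, |4|->4, |5|->5.5, |8|->8, |2|->1.5, |2|->1.5, |5|->5.5
Step 3: Attach original signs; sum ranks with positive sign and with negative sign.
W+ = 8 + 4 + 8 = 20
W- = 3 + 8 + 5.5 + 1.5 + 1.5 + 5.5 = 25
(Check: W+ + W- = 45 should equal n(n+1)/2 = 45.)
Step 4: Test statistic W = min(W+, W-) = 20.
Step 5: Ties in |d|, so use the tie-corrected normal approximation.
        E[W] = n(n+1)/4 = 9*10/4 = 22.5.
        Tie groups: |d|=2 (t=2), |d|=5 (t=2), |d|=8 (t=3); sum(t^3 - t) = 36.
        Var[W] = n(n+1)(2n+1)/24 - sum(t^3-t)/48 = 1710/24 - 36/48 = 70.5.
        z = (W - E[W]) / sqrt(Var[W]) = (20 - 22.5) / 8.3964 = -0.2977.
        Two-sided p = 2*Phi(z) = 0.765897.
Step 6: alpha = 0.05. fail to reject H0.

W+ = 20, W- = 25, W = min = 20, p = 0.765897, fail to reject H0.


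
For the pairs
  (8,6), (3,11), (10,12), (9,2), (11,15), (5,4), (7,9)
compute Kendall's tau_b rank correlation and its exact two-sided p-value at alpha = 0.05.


Step 1: Enumerate the 21 unordered pairs (i,j) with i<j and classify each by sign(x_j-x_i) * sign(y_j-y_i).
  (1,2):dx=-5,dy=+5->D; (1,3):dx=+2,dy=+6->C; (1,4):dx=+1,dy=-4->D; (1,5):dx=+3,dy=+9->C
  (1,6):dx=-3,dy=-2->C; (1,7):dx=-1,dy=+3->D; (2,3):dx=+7,dy=+1->C; (2,4):dx=+6,dy=-9->D
  (2,5):dx=+8,dy=+4->C; (2,6):dx=+2,dy=-7->D; (2,7):dx=+4,dy=-2->D; (3,4):dx=-1,dy=-10->C
  (3,5):dx=+1,dy=+3->C; (3,6):dx=-5,dy=-8->C; (3,7):dx=-3,dy=-3->C; (4,5):dx=+2,dy=+13->C
  (4,6):dx=-4,dy=+2->D; (4,7):dx=-2,dy=+7->D; (5,6):dx=-6,dy=-11->C; (5,7):dx=-4,dy=-6->C
  (6,7):dx=+2,dy=+5->C
Step 2: C = 13, D = 8, total pairs = 21.
Step 3: tau = (C - D)/(n(n-1)/2) = (13 - 8)/21 = 0.238095.
Step 4: Exact two-sided p-value (enumerate n! = 5040 permutations of y under H0): p = 0.561905.
Step 5: alpha = 0.05. fail to reject H0.

tau_b = 0.2381 (C=13, D=8), p = 0.561905, fail to reject H0.


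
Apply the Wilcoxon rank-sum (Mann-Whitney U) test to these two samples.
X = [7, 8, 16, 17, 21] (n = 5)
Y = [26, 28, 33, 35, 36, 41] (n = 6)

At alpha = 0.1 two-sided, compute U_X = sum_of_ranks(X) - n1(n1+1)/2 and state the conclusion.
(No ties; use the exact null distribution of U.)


Step 1: Combine and sort all 11 observations; assign midranks.
sorted (value, group): (7,X), (8,X), (16,X), (17,X), (21,X), (26,Y), (28,Y), (33,Y), (35,Y), (36,Y), (41,Y)
ranks: 7->1, 8->2, 16->3, 17->4, 21->5, 26->6, 28->7, 33->8, 35->9, 36->10, 41->11
Step 2: Rank sum for X: R1 = 1 + 2 + 3 + 4 + 5 = 15.
Step 3: U_X = R1 - n1(n1+1)/2 = 15 - 5*6/2 = 15 - 15 = 0.
       U_Y = n1*n2 - U_X = 30 - 0 = 30.
Step 4: No ties, so the exact null distribution of U (based on enumerating the C(11,5) = 462 equally likely rank assignments) gives the two-sided p-value.
Step 5: p-value = 0.004329; compare to alpha = 0.1. reject H0.

U_X = 0, p = 0.004329, reject H0 at alpha = 0.1.


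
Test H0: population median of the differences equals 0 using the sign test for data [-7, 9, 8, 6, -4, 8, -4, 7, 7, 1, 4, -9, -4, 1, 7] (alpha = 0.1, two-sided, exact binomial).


Step 1: Discard zero differences. Original n = 15; n_eff = number of nonzero differences = 15.
Nonzero differences (with sign): -7, +9, +8, +6, -4, +8, -4, +7, +7, +1, +4, -9, -4, +1, +7
Step 2: Count signs: positive = 10, negative = 5.
Step 3: Under H0: P(positive) = 0.5, so the number of positives S ~ Bin(15, 0.5).
Step 4: Two-sided exact p-value = sum of Bin(15,0.5) probabilities at or below the observed probability = 0.301758.
Step 5: alpha = 0.1. fail to reject H0.

n_eff = 15, pos = 10, neg = 5, p = 0.301758, fail to reject H0.


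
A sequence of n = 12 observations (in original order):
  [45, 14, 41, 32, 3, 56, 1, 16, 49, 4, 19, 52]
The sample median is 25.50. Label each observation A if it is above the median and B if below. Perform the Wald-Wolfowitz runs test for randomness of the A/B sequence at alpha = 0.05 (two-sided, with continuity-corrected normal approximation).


Step 1: Compute median = 25.50; label A = above, B = below.
Labels in order: ABAABABBABBA  (n_A = 6, n_B = 6)
Step 2: Count runs R = 9.
Step 3: Under H0 (random ordering), E[R] = 2*n_A*n_B/(n_A+n_B) + 1 = 2*6*6/12 + 1 = 7.0000.
        Var[R] = 2*n_A*n_B*(2*n_A*n_B - n_A - n_B) / ((n_A+n_B)^2 * (n_A+n_B-1)) = 4320/1584 = 2.7273.
        SD[R] = 1.6514.
Step 4: Continuity-corrected z = (R - 0.5 - E[R]) / SD[R] = (9 - 0.5 - 7.0000) / 1.6514 = 0.9083.
Step 5: Two-sided p-value via normal approximation = 2*(1 - Phi(|z|)) = 0.363722.
Step 6: alpha = 0.05. fail to reject H0.

R = 9, z = 0.9083, p = 0.363722, fail to reject H0.


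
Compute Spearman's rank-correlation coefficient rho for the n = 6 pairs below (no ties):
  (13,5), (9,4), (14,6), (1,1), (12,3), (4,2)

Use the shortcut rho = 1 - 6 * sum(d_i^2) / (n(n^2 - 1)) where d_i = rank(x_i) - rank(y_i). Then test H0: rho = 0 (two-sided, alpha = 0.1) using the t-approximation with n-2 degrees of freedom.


Step 1: Rank x and y separately (midranks; no ties here).
rank(x): 13->5, 9->3, 14->6, 1->1, 12->4, 4->2
rank(y): 5->5, 4->4, 6->6, 1->1, 3->3, 2->2
Step 2: d_i = R_x(i) - R_y(i); compute d_i^2.
  (5-5)^2=0, (3-4)^2=1, (6-6)^2=0, (1-1)^2=0, (4-3)^2=1, (2-2)^2=0
sum(d^2) = 2.
Step 3: rho = 1 - 6*2 / (6*(6^2 - 1)) = 1 - 12/210 = 0.942857.
Step 4: Under H0, t = rho * sqrt((n-2)/(1-rho^2)) = 5.6595 ~ t(4).
Step 5: Two-sided p-value from the t-distribution with 4 df = 0.004805.
Step 6: alpha = 0.1. reject H0.

rho = 0.9429, p = 0.004805, reject H0 at alpha = 0.1.


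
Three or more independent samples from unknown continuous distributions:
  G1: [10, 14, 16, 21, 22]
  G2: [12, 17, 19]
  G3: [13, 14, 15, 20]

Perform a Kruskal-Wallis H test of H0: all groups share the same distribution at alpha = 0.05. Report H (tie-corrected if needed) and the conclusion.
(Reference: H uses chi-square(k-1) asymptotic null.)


Step 1: Combine all N = 12 observations and assign midranks.
sorted (value, group, rank): (10,G1,1), (12,G2,2), (13,G3,3), (14,G1,4.5), (14,G3,4.5), (15,G3,6), (16,G1,7), (17,G2,8), (19,G2,9), (20,G3,10), (21,G1,11), (22,G1,12)
Step 2: Sum ranks within each group.
R_1 = 35.5 (n_1 = 5)
R_2 = 19 (n_2 = 3)
R_3 = 23.5 (n_3 = 4)
Step 3: H = 12/(N(N+1)) * sum(R_i^2/n_i) - 3(N+1)
     = 12/(12*13) * (35.5^2/5 + 19^2/3 + 23.5^2/4) - 3*13
     = 0.076923 * 510.446 - 39
     = 0.265064.
Step 4: Ties present; correction factor C = 1 - 6/(12^3 - 12) = 0.996503. Corrected H = 0.265064 / 0.996503 = 0.265994.
Step 5: Under H0, H ~ chi^2(2); p-value = 0.875468.
Step 6: alpha = 0.05. fail to reject H0.

H = 0.2660, df = 2, p = 0.875468, fail to reject H0.


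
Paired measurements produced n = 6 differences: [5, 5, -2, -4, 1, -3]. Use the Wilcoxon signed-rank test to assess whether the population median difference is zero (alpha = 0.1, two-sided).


Step 1: Drop any zero differences (none here) and take |d_i|.
|d| = [5, 5, 2, 4, 1, 3]
Step 2: Midrank |d_i| (ties get averaged ranks).
ranks: |5|->5.5, |5|->5.5, |2|->2, |4|->4, |1|->1, |3|->3
Step 3: Attach original signs; sum ranks with positive sign and with negative sign.
W+ = 5.5 + 5.5 + 1 = 12
W- = 2 + 4 + 3 = 9
(Check: W+ + W- = 21 should equal n(n+1)/2 = 21.)
Step 4: Test statistic W = min(W+, W-) = 9.
Step 5: Ties in |d|, so use the tie-corrected normal approximation.
        E[W] = n(n+1)/4 = 6*7/4 = 10.5.
        Tie groups: |d|=5 (t=2); sum(t^3 - t) = 6.
        Var[W] = n(n+1)(2n+1)/24 - sum(t^3-t)/48 = 546/24 - 6/48 = 22.625.
        z = (W - E[W]) / sqrt(Var[W]) = (9 - 10.5) / 4.7566 = -0.3154.
        Two-sided p = 2*Phi(z) = 0.752494.
Step 6: alpha = 0.1. fail to reject H0.

W+ = 12, W- = 9, W = min = 9, p = 0.752494, fail to reject H0.


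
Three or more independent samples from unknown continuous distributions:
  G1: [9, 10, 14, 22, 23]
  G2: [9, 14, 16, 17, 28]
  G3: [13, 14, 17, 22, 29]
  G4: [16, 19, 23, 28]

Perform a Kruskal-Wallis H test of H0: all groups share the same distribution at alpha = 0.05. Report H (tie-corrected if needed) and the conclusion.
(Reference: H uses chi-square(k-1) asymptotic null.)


Step 1: Combine all N = 19 observations and assign midranks.
sorted (value, group, rank): (9,G1,1.5), (9,G2,1.5), (10,G1,3), (13,G3,4), (14,G1,6), (14,G2,6), (14,G3,6), (16,G2,8.5), (16,G4,8.5), (17,G2,10.5), (17,G3,10.5), (19,G4,12), (22,G1,13.5), (22,G3,13.5), (23,G1,15.5), (23,G4,15.5), (28,G2,17.5), (28,G4,17.5), (29,G3,19)
Step 2: Sum ranks within each group.
R_1 = 39.5 (n_1 = 5)
R_2 = 44 (n_2 = 5)
R_3 = 53 (n_3 = 5)
R_4 = 53.5 (n_4 = 4)
Step 3: H = 12/(N(N+1)) * sum(R_i^2/n_i) - 3(N+1)
     = 12/(19*20) * (39.5^2/5 + 44^2/5 + 53^2/5 + 53.5^2/4) - 3*20
     = 0.031579 * 1976.61 - 60
     = 2.419342.
Step 4: Ties present; correction factor C = 1 - 60/(19^3 - 19) = 0.991228. Corrected H = 2.419342 / 0.991228 = 2.440752.
Step 5: Under H0, H ~ chi^2(3); p-value = 0.486094.
Step 6: alpha = 0.05. fail to reject H0.

H = 2.4408, df = 3, p = 0.486094, fail to reject H0.


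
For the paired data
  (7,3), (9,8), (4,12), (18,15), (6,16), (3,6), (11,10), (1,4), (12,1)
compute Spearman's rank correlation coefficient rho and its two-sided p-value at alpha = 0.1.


Step 1: Rank x and y separately (midranks; no ties here).
rank(x): 7->5, 9->6, 4->3, 18->9, 6->4, 3->2, 11->7, 1->1, 12->8
rank(y): 3->2, 8->5, 12->7, 15->8, 16->9, 6->4, 10->6, 4->3, 1->1
Step 2: d_i = R_x(i) - R_y(i); compute d_i^2.
  (5-2)^2=9, (6-5)^2=1, (3-7)^2=16, (9-8)^2=1, (4-9)^2=25, (2-4)^2=4, (7-6)^2=1, (1-3)^2=4, (8-1)^2=49
sum(d^2) = 110.
Step 3: rho = 1 - 6*110 / (9*(9^2 - 1)) = 1 - 660/720 = 0.083333.
Step 4: Under H0, t = rho * sqrt((n-2)/(1-rho^2)) = 0.2212 ~ t(7).
Step 5: Two-sided p-value from the t-distribution with 7 df = 0.831214.
Step 6: alpha = 0.1. fail to reject H0.

rho = 0.0833, p = 0.831214, fail to reject H0 at alpha = 0.1.


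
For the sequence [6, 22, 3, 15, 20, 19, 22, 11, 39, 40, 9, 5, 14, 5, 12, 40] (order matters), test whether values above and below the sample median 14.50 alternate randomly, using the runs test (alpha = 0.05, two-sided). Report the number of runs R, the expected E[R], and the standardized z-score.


Step 1: Compute median = 14.50; label A = above, B = below.
Labels in order: BABAAAABAABBBBBA  (n_A = 8, n_B = 8)
Step 2: Count runs R = 8.
Step 3: Under H0 (random ordering), E[R] = 2*n_A*n_B/(n_A+n_B) + 1 = 2*8*8/16 + 1 = 9.0000.
        Var[R] = 2*n_A*n_B*(2*n_A*n_B - n_A - n_B) / ((n_A+n_B)^2 * (n_A+n_B-1)) = 14336/3840 = 3.7333.
        SD[R] = 1.9322.
Step 4: Continuity-corrected z = (R + 0.5 - E[R]) / SD[R] = (8 + 0.5 - 9.0000) / 1.9322 = -0.2588.
Step 5: Two-sided p-value via normal approximation = 2*(1 - Phi(|z|)) = 0.795809.
Step 6: alpha = 0.05. fail to reject H0.

R = 8, z = -0.2588, p = 0.795809, fail to reject H0.


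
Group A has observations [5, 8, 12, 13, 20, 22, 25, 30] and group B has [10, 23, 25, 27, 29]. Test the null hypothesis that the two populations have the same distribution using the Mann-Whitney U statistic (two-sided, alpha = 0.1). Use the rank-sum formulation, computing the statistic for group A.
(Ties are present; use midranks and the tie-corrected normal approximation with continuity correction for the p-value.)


Step 1: Combine and sort all 13 observations; assign midranks.
sorted (value, group): (5,X), (8,X), (10,Y), (12,X), (13,X), (20,X), (22,X), (23,Y), (25,X), (25,Y), (27,Y), (29,Y), (30,X)
ranks: 5->1, 8->2, 10->3, 12->4, 13->5, 20->6, 22->7, 23->8, 25->9.5, 25->9.5, 27->11, 29->12, 30->13
Step 2: Rank sum for X: R1 = 1 + 2 + 4 + 5 + 6 + 7 + 9.5 + 13 = 47.5.
Step 3: U_X = R1 - n1(n1+1)/2 = 47.5 - 8*9/2 = 47.5 - 36 = 11.5.
       U_Y = n1*n2 - U_X = 40 - 11.5 = 28.5.
Step 4: Ties are present, so use the tie-corrected normal approximation (with continuity correction) for the p-value.
Step 5: p-value = 0.240919; compare to alpha = 0.1. fail to reject H0.

U_X = 11.5, p = 0.240919, fail to reject H0 at alpha = 0.1.


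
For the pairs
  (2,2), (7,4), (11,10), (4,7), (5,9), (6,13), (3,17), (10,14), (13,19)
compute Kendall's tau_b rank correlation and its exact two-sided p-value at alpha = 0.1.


Step 1: Enumerate the 36 unordered pairs (i,j) with i<j and classify each by sign(x_j-x_i) * sign(y_j-y_i).
  (1,2):dx=+5,dy=+2->C; (1,3):dx=+9,dy=+8->C; (1,4):dx=+2,dy=+5->C; (1,5):dx=+3,dy=+7->C
  (1,6):dx=+4,dy=+11->C; (1,7):dx=+1,dy=+15->C; (1,8):dx=+8,dy=+12->C; (1,9):dx=+11,dy=+17->C
  (2,3):dx=+4,dy=+6->C; (2,4):dx=-3,dy=+3->D; (2,5):dx=-2,dy=+5->D; (2,6):dx=-1,dy=+9->D
  (2,7):dx=-4,dy=+13->D; (2,8):dx=+3,dy=+10->C; (2,9):dx=+6,dy=+15->C; (3,4):dx=-7,dy=-3->C
  (3,5):dx=-6,dy=-1->C; (3,6):dx=-5,dy=+3->D; (3,7):dx=-8,dy=+7->D; (3,8):dx=-1,dy=+4->D
  (3,9):dx=+2,dy=+9->C; (4,5):dx=+1,dy=+2->C; (4,6):dx=+2,dy=+6->C; (4,7):dx=-1,dy=+10->D
  (4,8):dx=+6,dy=+7->C; (4,9):dx=+9,dy=+12->C; (5,6):dx=+1,dy=+4->C; (5,7):dx=-2,dy=+8->D
  (5,8):dx=+5,dy=+5->C; (5,9):dx=+8,dy=+10->C; (6,7):dx=-3,dy=+4->D; (6,8):dx=+4,dy=+1->C
  (6,9):dx=+7,dy=+6->C; (7,8):dx=+7,dy=-3->D; (7,9):dx=+10,dy=+2->C; (8,9):dx=+3,dy=+5->C
Step 2: C = 25, D = 11, total pairs = 36.
Step 3: tau = (C - D)/(n(n-1)/2) = (25 - 11)/36 = 0.388889.
Step 4: Exact two-sided p-value (enumerate n! = 362880 permutations of y under H0): p = 0.180181.
Step 5: alpha = 0.1. fail to reject H0.

tau_b = 0.3889 (C=25, D=11), p = 0.180181, fail to reject H0.


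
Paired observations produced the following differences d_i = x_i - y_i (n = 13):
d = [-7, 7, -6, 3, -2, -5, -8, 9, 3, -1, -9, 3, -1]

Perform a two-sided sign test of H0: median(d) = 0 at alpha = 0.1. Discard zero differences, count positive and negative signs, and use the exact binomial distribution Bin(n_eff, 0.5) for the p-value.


Step 1: Discard zero differences. Original n = 13; n_eff = number of nonzero differences = 13.
Nonzero differences (with sign): -7, +7, -6, +3, -2, -5, -8, +9, +3, -1, -9, +3, -1
Step 2: Count signs: positive = 5, negative = 8.
Step 3: Under H0: P(positive) = 0.5, so the number of positives S ~ Bin(13, 0.5).
Step 4: Two-sided exact p-value = sum of Bin(13,0.5) probabilities at or below the observed probability = 0.581055.
Step 5: alpha = 0.1. fail to reject H0.

n_eff = 13, pos = 5, neg = 8, p = 0.581055, fail to reject H0.


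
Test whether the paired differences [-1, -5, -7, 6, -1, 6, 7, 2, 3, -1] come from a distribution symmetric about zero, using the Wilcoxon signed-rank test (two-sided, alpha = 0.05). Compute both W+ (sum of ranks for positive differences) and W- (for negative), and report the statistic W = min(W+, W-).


Step 1: Drop any zero differences (none here) and take |d_i|.
|d| = [1, 5, 7, 6, 1, 6, 7, 2, 3, 1]
Step 2: Midrank |d_i| (ties get averaged ranks).
ranks: |1|->2, |5|->6, |7|->9.5, |6|->7.5, |1|->2, |6|->7.5, |7|->9.5, |2|->4, |3|->5, |1|->2
Step 3: Attach original signs; sum ranks with positive sign and with negative sign.
W+ = 7.5 + 7.5 + 9.5 + 4 + 5 = 33.5
W- = 2 + 6 + 9.5 + 2 + 2 = 21.5
(Check: W+ + W- = 55 should equal n(n+1)/2 = 55.)
Step 4: Test statistic W = min(W+, W-) = 21.5.
Step 5: Ties in |d|, so use the tie-corrected normal approximation.
        E[W] = n(n+1)/4 = 10*11/4 = 27.5.
        Tie groups: |d|=1 (t=3), |d|=6 (t=2), |d|=7 (t=2); sum(t^3 - t) = 36.
        Var[W] = n(n+1)(2n+1)/24 - sum(t^3-t)/48 = 2310/24 - 36/48 = 95.5.
        z = (W - E[W]) / sqrt(Var[W]) = (21.5 - 27.5) / 9.7724 = -0.6140.
        Two-sided p = 2*Phi(z) = 0.539233.
Step 6: alpha = 0.05. fail to reject H0.

W+ = 33.5, W- = 21.5, W = min = 21.5, p = 0.539233, fail to reject H0.


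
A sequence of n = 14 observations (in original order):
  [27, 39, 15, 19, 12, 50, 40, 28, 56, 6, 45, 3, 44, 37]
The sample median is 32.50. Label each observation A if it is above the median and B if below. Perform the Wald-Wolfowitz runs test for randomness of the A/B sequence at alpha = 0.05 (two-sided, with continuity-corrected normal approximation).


Step 1: Compute median = 32.50; label A = above, B = below.
Labels in order: BABBBAABABABAA  (n_A = 7, n_B = 7)
Step 2: Count runs R = 10.
Step 3: Under H0 (random ordering), E[R] = 2*n_A*n_B/(n_A+n_B) + 1 = 2*7*7/14 + 1 = 8.0000.
        Var[R] = 2*n_A*n_B*(2*n_A*n_B - n_A - n_B) / ((n_A+n_B)^2 * (n_A+n_B-1)) = 8232/2548 = 3.2308.
        SD[R] = 1.7974.
Step 4: Continuity-corrected z = (R - 0.5 - E[R]) / SD[R] = (10 - 0.5 - 8.0000) / 1.7974 = 0.8345.
Step 5: Two-sided p-value via normal approximation = 2*(1 - Phi(|z|)) = 0.403986.
Step 6: alpha = 0.05. fail to reject H0.

R = 10, z = 0.8345, p = 0.403986, fail to reject H0.


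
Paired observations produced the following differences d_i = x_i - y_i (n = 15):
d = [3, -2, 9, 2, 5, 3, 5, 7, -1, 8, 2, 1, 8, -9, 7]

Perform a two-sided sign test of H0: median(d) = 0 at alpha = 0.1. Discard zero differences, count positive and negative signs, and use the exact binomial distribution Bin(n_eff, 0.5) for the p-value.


Step 1: Discard zero differences. Original n = 15; n_eff = number of nonzero differences = 15.
Nonzero differences (with sign): +3, -2, +9, +2, +5, +3, +5, +7, -1, +8, +2, +1, +8, -9, +7
Step 2: Count signs: positive = 12, negative = 3.
Step 3: Under H0: P(positive) = 0.5, so the number of positives S ~ Bin(15, 0.5).
Step 4: Two-sided exact p-value = sum of Bin(15,0.5) probabilities at or below the observed probability = 0.035156.
Step 5: alpha = 0.1. reject H0.

n_eff = 15, pos = 12, neg = 3, p = 0.035156, reject H0.


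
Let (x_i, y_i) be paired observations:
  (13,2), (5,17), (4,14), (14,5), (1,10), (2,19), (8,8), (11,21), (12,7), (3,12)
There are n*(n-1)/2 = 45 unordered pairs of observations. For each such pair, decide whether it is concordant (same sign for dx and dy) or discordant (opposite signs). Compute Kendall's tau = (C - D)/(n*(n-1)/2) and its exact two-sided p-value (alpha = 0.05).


Step 1: Enumerate the 45 unordered pairs (i,j) with i<j and classify each by sign(x_j-x_i) * sign(y_j-y_i).
  (1,2):dx=-8,dy=+15->D; (1,3):dx=-9,dy=+12->D; (1,4):dx=+1,dy=+3->C; (1,5):dx=-12,dy=+8->D
  (1,6):dx=-11,dy=+17->D; (1,7):dx=-5,dy=+6->D; (1,8):dx=-2,dy=+19->D; (1,9):dx=-1,dy=+5->D
  (1,10):dx=-10,dy=+10->D; (2,3):dx=-1,dy=-3->C; (2,4):dx=+9,dy=-12->D; (2,5):dx=-4,dy=-7->C
  (2,6):dx=-3,dy=+2->D; (2,7):dx=+3,dy=-9->D; (2,8):dx=+6,dy=+4->C; (2,9):dx=+7,dy=-10->D
  (2,10):dx=-2,dy=-5->C; (3,4):dx=+10,dy=-9->D; (3,5):dx=-3,dy=-4->C; (3,6):dx=-2,dy=+5->D
  (3,7):dx=+4,dy=-6->D; (3,8):dx=+7,dy=+7->C; (3,9):dx=+8,dy=-7->D; (3,10):dx=-1,dy=-2->C
  (4,5):dx=-13,dy=+5->D; (4,6):dx=-12,dy=+14->D; (4,7):dx=-6,dy=+3->D; (4,8):dx=-3,dy=+16->D
  (4,9):dx=-2,dy=+2->D; (4,10):dx=-11,dy=+7->D; (5,6):dx=+1,dy=+9->C; (5,7):dx=+7,dy=-2->D
  (5,8):dx=+10,dy=+11->C; (5,9):dx=+11,dy=-3->D; (5,10):dx=+2,dy=+2->C; (6,7):dx=+6,dy=-11->D
  (6,8):dx=+9,dy=+2->C; (6,9):dx=+10,dy=-12->D; (6,10):dx=+1,dy=-7->D; (7,8):dx=+3,dy=+13->C
  (7,9):dx=+4,dy=-1->D; (7,10):dx=-5,dy=+4->D; (8,9):dx=+1,dy=-14->D; (8,10):dx=-8,dy=-9->C
  (9,10):dx=-9,dy=+5->D
Step 2: C = 14, D = 31, total pairs = 45.
Step 3: tau = (C - D)/(n(n-1)/2) = (14 - 31)/45 = -0.377778.
Step 4: Exact two-sided p-value (enumerate n! = 3628800 permutations of y under H0): p = 0.155742.
Step 5: alpha = 0.05. fail to reject H0.

tau_b = -0.3778 (C=14, D=31), p = 0.155742, fail to reject H0.
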